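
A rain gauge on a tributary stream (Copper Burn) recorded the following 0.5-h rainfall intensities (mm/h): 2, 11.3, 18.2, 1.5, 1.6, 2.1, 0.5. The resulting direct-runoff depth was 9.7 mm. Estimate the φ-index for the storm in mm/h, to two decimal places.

φ ≈ 5.05 mm/h

Only the 2 blocks with intensity above φ contribute runoff: 11.3, 18.2 mm/h.
Σ(I−φ)·Δt = d  ⇒  (11.3+18.2 − 2φ)·0.5 = 9.7
φ = (29.50 − 9.7/0.5) / 2 = 5.05 mm/h.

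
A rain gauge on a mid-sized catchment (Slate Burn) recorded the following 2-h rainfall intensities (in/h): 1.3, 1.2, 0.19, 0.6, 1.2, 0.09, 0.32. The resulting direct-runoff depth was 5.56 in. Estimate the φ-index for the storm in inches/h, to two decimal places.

φ ≈ 0.38 in/h

Only the 4 blocks with intensity above φ contribute runoff: 1.3, 1.2, 0.6, 1.2 in/h.
Σ(I−φ)·Δt = d  ⇒  (1.3+1.2+0.6+1.2 − 4φ)·2 = 5.56
φ = (4.300 − 5.56/2) / 4 = 0.38 in/h.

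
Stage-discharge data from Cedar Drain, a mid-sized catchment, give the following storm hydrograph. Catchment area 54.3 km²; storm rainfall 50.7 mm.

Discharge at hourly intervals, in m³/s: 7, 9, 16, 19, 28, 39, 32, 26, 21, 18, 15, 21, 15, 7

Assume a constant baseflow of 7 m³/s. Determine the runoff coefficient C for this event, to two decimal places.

C ≈ 0.23

ΣQ_DR = 175.0 m³/s; V = ΣQ_DR·Δt = 6.300 × 10^5 m³.
Runoff depth d = V / A = 11.60 mm.
C = d / P = 11.60 / 50.7 = 0.23.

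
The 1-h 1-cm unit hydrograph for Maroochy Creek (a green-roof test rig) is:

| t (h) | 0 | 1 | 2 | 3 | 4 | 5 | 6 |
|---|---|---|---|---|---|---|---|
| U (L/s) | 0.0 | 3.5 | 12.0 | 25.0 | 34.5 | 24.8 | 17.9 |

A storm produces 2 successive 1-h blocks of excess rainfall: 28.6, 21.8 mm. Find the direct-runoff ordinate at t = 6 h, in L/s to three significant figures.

Q ≈ 105 L/s

By discrete convolution, Q_j = Σ (P_i / 10 mm) · U_{j−i}.
At t = 6 h (j=6): Q = (28.6/10)·17.9 + (21.8/10)·24.8 = 105 L/s.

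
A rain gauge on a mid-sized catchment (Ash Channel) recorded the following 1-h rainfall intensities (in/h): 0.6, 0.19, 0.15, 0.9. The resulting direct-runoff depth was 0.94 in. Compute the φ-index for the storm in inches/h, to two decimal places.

φ ≈ 0.28 in/h

Only the 2 blocks with intensity above φ contribute runoff: 0.6, 0.9 in/h.
Σ(I−φ)·Δt = d  ⇒  (0.6+0.9 − 2φ)·1 = 0.94
φ = (1.500 − 0.94/1) / 2 = 0.28 in/h.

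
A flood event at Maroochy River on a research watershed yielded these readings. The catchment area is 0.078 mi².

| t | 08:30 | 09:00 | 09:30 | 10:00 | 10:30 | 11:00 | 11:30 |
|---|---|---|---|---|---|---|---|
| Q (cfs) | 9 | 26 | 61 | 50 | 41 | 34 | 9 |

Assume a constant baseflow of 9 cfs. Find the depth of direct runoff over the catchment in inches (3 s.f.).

Direct runoff: 0.0, 17.0, 52.0, 41.0, 32.0, 25.0, 0.0 cfs; ΣQ_DR = 167.0 cfs.
V = ΣQ_DR · Δt = 167.0 × 1800 s = 3.006 × 10^5 ft³.
Over A = 0.078 mi², depth = V / A = 1.66 in.

d ≈ 1.66 in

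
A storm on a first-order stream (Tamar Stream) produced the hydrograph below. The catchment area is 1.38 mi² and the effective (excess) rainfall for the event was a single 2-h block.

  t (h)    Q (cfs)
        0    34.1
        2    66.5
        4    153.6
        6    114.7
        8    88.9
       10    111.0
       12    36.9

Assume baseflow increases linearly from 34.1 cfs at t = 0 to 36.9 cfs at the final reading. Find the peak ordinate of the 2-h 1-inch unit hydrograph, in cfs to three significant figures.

Direct runoff: 0.00, 31.93, 118.57, 79.20, 52.93, 74.57, 0.00 cfs; ΣQ_DR = 357.2 cfs, peak = 118.57 cfs.
Runoff depth d = ΣQ_DR·Δt / A = 357.2 × 7200 / (1.38 mi²) = 0.8022 in.
The 1-inch UH is the DRH scaled by (1 in)/d, so U_p = 118.57 × 1/0.8022 = 148 cfs.

U_p ≈ 148 cfs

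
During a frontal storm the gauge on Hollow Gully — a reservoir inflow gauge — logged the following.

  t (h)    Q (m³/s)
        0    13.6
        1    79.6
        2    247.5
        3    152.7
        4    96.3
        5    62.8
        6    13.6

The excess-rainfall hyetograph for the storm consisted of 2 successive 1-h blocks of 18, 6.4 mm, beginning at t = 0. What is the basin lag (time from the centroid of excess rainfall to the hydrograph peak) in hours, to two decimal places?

Centroid of excess rainfall: t_c = Σ P_i·t̄_i / ΣP_i = 0.7623 h (block centres at 0.5, 1.5 h).
Hydrograph peak occurs at t = 2 h, so basin lag t_L = 2 − 0.7623 = 1.24 h.

t_L ≈ 1.24 h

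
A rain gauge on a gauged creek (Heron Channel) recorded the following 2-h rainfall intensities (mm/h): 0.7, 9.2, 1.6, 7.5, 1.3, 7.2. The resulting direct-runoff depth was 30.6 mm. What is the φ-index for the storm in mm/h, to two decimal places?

φ ≈ 2.87 mm/h

Only the 3 blocks with intensity above φ contribute runoff: 9.2, 7.5, 7.2 mm/h.
Σ(I−φ)·Δt = d  ⇒  (9.2+7.5+7.2 − 3φ)·2 = 30.6
φ = (23.90 − 30.6/2) / 3 = 2.87 mm/h.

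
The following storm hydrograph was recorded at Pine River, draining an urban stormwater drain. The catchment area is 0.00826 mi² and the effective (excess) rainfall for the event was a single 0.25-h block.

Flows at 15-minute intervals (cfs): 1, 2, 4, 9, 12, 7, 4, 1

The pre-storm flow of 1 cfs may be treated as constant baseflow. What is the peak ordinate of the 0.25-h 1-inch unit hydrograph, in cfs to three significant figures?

Direct runoff: 0.0, 1.0, 3.0, 8.0, 11.0, 6.0, 3.0, 0.0 cfs; ΣQ_DR = 32.00 cfs, peak = 11.0 cfs.
Runoff depth d = ΣQ_DR·Δt / A = 32.00 × 900 / (0.00826 mi²) = 1.501 in.
The 1-inch UH is the DRH scaled by (1 in)/d, so U_p = 11.0 × 1/1.501 = 7.33 cfs.

U_p ≈ 7.33 cfs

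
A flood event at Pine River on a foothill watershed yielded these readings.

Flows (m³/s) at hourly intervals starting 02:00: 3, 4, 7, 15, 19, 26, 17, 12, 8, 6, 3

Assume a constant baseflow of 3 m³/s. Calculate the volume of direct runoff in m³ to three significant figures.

Direct-runoff ordinates (Q − Q_b): 0.0, 1.0, 4.0, 12.0, 16.0, 23.0, 14.0, 9.0, 5.0, 3.0, 0.0 m³/s.
ΣQ_DR = 87.00 m³/s.
With Δt = 1 h = 3600 s, V = ΣQ_DR · Δt = 87.00 × 3600 = 3.13 × 10^5 m³.

V ≈ 3.13 × 10^5 m³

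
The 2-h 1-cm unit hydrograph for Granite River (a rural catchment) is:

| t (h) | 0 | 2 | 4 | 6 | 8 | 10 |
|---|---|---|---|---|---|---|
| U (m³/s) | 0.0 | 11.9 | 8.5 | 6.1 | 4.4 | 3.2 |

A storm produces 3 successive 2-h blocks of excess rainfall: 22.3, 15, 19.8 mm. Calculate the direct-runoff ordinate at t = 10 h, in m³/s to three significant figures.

Q ≈ 25.8 m³/s

By discrete convolution, Q_j = Σ (P_i / 10 mm) · U_{j−i}.
At t = 10 h (j=5): Q = (22.3/10)·3.2 + (15/10)·4.4 + (19.8/10)·6.1 = 25.8 m³/s.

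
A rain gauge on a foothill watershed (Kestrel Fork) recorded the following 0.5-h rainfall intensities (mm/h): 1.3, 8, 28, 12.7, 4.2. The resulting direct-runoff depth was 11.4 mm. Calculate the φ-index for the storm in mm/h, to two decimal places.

Only the 2 blocks with intensity above φ contribute runoff: 28, 12.7 mm/h.
Σ(I−φ)·Δt = d  ⇒  (28+12.7 − 2φ)·0.5 = 11.4
φ = (40.70 − 11.4/0.5) / 2 = 8.95 mm/h.

φ ≈ 8.95 mm/h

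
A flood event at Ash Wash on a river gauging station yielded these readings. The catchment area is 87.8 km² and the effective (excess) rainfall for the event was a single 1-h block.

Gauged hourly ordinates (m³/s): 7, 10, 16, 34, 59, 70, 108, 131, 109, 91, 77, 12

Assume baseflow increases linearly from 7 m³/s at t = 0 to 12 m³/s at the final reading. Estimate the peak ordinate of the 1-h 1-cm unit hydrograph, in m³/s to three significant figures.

Direct runoff: 0.00, 2.55, 8.09, 25.64, 50.18, 60.73, 98.27, 120.82, 98.36, 79.91, 65.45, 0.00 m³/s; ΣQ_DR = 610.0 m³/s, peak = 120.82 m³/s.
Runoff depth d = ΣQ_DR·Δt / A = 610.0 × 3600 / (87.8 km²) = 25.01 mm.
The 1-cm UH is the DRH scaled by (10 mm)/d, so U_p = 120.82 × 10/25.01 = 48.3 m³/s.

U_p ≈ 48.3 m³/s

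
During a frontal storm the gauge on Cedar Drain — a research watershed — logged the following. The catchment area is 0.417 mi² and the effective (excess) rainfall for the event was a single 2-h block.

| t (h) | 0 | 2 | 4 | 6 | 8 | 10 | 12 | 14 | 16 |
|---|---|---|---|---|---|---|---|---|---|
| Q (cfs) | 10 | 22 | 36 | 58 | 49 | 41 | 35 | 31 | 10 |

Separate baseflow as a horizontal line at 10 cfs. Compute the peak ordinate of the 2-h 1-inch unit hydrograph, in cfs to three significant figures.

U_p ≈ 32.0 cfs

Direct runoff: 0.0, 12.0, 26.0, 48.0, 39.0, 31.0, 25.0, 21.0, 0.0 cfs; ΣQ_DR = 202.0 cfs, peak = 48.0 cfs.
Runoff depth d = ΣQ_DR·Δt / A = 202.0 × 7200 / (0.417 mi²) = 1.501 in.
The 1-inch UH is the DRH scaled by (1 in)/d, so U_p = 48.0 × 1/1.501 = 32.0 cfs.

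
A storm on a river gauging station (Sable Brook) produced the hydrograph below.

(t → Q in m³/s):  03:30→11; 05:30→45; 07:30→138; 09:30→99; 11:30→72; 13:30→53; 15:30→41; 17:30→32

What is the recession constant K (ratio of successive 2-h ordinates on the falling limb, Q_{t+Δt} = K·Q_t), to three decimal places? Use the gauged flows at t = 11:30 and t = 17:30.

Using the recession-limb readings at t = 11:30 and t = 17:30: Q falls from 72 to 32 m³/s over 3 intervals.
K = (Q₂/Q₁)^(1/3) = (32/72)^(1/3) = 0.763.

K ≈ 0.763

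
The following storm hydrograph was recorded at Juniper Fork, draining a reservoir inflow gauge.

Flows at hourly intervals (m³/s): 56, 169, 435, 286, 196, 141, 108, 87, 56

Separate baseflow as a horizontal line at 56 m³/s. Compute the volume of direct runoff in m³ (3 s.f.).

Direct-runoff ordinates (Q − Q_b): 0.0, 113.0, 379.0, 230.0, 140.0, 85.0, 52.0, 31.0, 0.0 m³/s.
ΣQ_DR = 1030 m³/s.
With Δt = 1 h = 3600 s, V = ΣQ_DR · Δt = 1030 × 3600 = 3.71 × 10^6 m³.

V ≈ 3.71 × 10^6 m³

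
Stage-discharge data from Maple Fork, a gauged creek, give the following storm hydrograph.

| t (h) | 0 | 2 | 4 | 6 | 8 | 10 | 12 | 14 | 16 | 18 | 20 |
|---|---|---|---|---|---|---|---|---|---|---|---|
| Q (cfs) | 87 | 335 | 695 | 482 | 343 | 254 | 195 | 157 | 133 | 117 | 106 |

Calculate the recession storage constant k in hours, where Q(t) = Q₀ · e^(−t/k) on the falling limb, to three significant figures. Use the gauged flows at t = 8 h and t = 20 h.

k ≈ 10.2 h

On the falling limb, Q drops from 343 to 106 cfs between t = 8 h and t = 20 h (Δt = 12 h).
k = −Δt / ln(Q₂/Q₁) = −12 / ln(106/343) = 10.2 h.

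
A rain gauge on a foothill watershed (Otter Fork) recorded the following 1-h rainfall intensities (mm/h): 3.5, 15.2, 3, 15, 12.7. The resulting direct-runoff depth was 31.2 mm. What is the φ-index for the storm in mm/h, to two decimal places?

Only the 3 blocks with intensity above φ contribute runoff: 15.2, 15, 12.7 mm/h.
Σ(I−φ)·Δt = d  ⇒  (15.2+15+12.7 − 3φ)·1 = 31.2
φ = (42.90 − 31.2/1) / 3 = 3.90 mm/h.

φ ≈ 3.90 mm/h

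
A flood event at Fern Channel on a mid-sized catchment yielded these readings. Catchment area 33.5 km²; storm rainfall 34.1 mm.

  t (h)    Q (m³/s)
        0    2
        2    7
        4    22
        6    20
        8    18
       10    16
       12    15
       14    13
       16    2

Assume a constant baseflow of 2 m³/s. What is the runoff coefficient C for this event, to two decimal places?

ΣQ_DR = 97.00 m³/s; V = ΣQ_DR·Δt = 6.984 × 10^5 m³.
Runoff depth d = V / A = 20.85 mm.
C = d / P = 20.85 / 34.1 = 0.61.

C ≈ 0.61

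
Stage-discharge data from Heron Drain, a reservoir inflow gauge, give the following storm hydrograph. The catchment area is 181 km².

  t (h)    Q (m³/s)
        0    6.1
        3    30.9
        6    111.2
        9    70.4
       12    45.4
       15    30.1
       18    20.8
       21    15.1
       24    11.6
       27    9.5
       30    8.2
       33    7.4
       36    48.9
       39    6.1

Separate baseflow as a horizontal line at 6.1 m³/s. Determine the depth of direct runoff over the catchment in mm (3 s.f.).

d ≈ 20.1 mm

Direct runoff: 0.0, 24.8, 105.1, 64.3, 39.3, 24.0, 14.7, 9.0, 5.5, 3.4, 2.1, 1.3, 42.8, 0.0 m³/s; ΣQ_DR = 336.3 m³/s.
V = ΣQ_DR · Δt = 336.3 × 10800 s = 3.632 × 10^6 m³.
Over A = 181 km², depth = V / A = 20.1 mm.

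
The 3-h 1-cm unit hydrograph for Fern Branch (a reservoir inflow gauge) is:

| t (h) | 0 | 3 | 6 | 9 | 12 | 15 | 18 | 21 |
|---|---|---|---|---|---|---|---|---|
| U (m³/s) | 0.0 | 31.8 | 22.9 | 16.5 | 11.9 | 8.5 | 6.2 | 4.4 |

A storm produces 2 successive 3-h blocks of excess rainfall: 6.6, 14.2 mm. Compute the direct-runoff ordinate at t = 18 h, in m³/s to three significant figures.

By discrete convolution, Q_j = Σ (P_i / 10 mm) · U_{j−i}.
At t = 18 h (j=6): Q = (6.6/10)·6.2 + (14.2/10)·8.5 = 16.2 m³/s.

Q ≈ 16.2 m³/s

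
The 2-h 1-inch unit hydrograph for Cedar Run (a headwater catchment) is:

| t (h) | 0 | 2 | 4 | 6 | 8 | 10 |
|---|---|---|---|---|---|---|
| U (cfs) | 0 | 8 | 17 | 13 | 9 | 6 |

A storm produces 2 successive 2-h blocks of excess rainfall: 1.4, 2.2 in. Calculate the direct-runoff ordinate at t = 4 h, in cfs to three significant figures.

By discrete convolution, Q_j = Σ (P_i / 1 in) · U_{j−i}.
At t = 4 h (j=2): Q = (1.4/1)·17 + (2.2/1)·8 = 41.4 cfs.

Q ≈ 41.4 cfs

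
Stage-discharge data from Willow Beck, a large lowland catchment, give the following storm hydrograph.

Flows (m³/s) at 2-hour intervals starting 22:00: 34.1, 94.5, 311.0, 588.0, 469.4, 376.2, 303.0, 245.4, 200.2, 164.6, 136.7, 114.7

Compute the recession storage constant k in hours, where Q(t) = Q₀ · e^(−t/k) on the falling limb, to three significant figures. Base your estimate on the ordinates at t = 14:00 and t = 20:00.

On the falling limb, Q drops from 200.2 to 114.7 m³/s between t = 14:00 and t = 20:00 (Δt = 6 h).
k = −Δt / ln(Q₂/Q₁) = −6 / ln(114.7/200.2) = 10.8 h.

k ≈ 10.8 h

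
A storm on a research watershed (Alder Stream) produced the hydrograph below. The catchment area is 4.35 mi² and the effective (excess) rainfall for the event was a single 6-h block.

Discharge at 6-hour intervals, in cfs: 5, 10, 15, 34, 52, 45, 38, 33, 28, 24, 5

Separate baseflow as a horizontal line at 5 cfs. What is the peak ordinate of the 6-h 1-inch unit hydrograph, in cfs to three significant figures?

U_p ≈ 94.0 cfs

Direct runoff: 0.0, 5.0, 10.0, 29.0, 47.0, 40.0, 33.0, 28.0, 23.0, 19.0, 0.0 cfs; ΣQ_DR = 234.0 cfs, peak = 47.0 cfs.
Runoff depth d = ΣQ_DR·Δt / A = 234.0 × 21600 / (4.35 mi²) = 0.5001 in.
The 1-inch UH is the DRH scaled by (1 in)/d, so U_p = 47.0 × 1/0.5001 = 94.0 cfs.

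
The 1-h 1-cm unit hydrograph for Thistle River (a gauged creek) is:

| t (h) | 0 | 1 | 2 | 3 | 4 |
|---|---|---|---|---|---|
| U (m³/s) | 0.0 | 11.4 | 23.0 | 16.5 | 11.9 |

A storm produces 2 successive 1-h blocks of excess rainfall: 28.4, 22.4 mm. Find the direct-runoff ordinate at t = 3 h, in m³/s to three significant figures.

Q ≈ 98.4 m³/s

By discrete convolution, Q_j = Σ (P_i / 10 mm) · U_{j−i}.
At t = 3 h (j=3): Q = (28.4/10)·16.5 + (22.4/10)·23.0 = 98.4 m³/s.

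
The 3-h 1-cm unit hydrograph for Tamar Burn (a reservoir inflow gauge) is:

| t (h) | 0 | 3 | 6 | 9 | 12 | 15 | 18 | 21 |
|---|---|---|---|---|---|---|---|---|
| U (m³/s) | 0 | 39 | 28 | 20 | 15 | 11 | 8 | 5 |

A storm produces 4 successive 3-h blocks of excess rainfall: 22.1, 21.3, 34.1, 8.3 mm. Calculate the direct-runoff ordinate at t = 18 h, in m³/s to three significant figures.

By discrete convolution, Q_j = Σ (P_i / 10 mm) · U_{j−i}.
At t = 18 h (j=6): Q = (22.1/10)·8 + (21.3/10)·11 + (34.1/10)·15 + (8.3/10)·20 = 109 m³/s.

Q ≈ 109 m³/s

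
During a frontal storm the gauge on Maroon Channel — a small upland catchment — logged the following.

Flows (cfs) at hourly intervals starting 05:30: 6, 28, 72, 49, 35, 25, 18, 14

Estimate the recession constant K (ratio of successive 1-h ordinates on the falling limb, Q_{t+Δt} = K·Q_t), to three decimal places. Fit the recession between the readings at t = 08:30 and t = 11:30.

Using the recession-limb readings at t = 08:30 and t = 11:30: Q falls from 49 to 18 cfs over 3 intervals.
K = (Q₂/Q₁)^(1/3) = (18/49)^(1/3) = 0.716.

K ≈ 0.716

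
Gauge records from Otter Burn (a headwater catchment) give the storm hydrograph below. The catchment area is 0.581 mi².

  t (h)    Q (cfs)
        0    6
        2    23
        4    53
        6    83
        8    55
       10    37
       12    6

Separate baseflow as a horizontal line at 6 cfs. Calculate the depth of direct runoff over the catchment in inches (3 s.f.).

d ≈ 1.18 in

Direct runoff: 0.0, 17.0, 47.0, 77.0, 49.0, 31.0, 0.0 cfs; ΣQ_DR = 221.0 cfs.
V = ΣQ_DR · Δt = 221.0 × 7200 s = 1.591 × 10^6 ft³.
Over A = 0.581 mi², depth = V / A = 1.18 in.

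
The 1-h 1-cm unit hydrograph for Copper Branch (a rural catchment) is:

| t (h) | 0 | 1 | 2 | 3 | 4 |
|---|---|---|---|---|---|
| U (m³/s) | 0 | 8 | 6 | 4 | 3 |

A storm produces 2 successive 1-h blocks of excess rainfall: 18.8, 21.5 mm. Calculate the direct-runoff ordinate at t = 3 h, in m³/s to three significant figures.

By discrete convolution, Q_j = Σ (P_i / 10 mm) · U_{j−i}.
At t = 3 h (j=3): Q = (18.8/10)·4 + (21.5/10)·6 = 20.4 m³/s.

Q ≈ 20.4 m³/s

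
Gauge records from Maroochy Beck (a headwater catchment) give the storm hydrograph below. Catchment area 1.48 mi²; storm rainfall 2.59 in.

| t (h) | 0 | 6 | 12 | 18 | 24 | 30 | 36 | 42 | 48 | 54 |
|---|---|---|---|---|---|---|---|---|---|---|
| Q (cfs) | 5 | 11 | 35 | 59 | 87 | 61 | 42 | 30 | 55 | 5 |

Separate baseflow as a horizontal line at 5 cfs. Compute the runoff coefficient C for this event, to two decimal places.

C ≈ 0.82

ΣQ_DR = 340.0 cfs; V = ΣQ_DR·Δt = 7.344 × 10^6 ft³.
Runoff depth d = V / A = 2.136 in.
C = d / P = 2.136 / 2.59 = 0.82.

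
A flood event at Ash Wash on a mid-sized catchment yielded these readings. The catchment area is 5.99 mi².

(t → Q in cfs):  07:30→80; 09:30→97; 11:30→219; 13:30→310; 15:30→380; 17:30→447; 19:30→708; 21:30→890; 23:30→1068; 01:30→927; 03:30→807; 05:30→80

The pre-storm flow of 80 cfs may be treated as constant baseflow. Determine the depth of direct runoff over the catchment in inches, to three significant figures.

Direct runoff: 0.0, 17.0, 139.0, 230.0, 300.0, 367.0, 628.0, 810.0, 988.0, 847.0, 727.0, 0.0 cfs; ΣQ_DR = 5053 cfs.
V = ΣQ_DR · Δt = 5053 × 7200 s = 3.638 × 10^7 ft³.
Over A = 5.99 mi², depth = V / A = 2.61 in.

d ≈ 2.61 in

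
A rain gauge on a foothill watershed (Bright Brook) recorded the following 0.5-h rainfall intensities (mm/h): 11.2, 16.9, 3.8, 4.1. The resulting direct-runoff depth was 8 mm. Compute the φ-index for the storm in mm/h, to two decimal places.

Only the 2 blocks with intensity above φ contribute runoff: 11.2, 16.9 mm/h.
Σ(I−φ)·Δt = d  ⇒  (11.2+16.9 − 2φ)·0.5 = 8
φ = (28.10 − 8/0.5) / 2 = 6.05 mm/h.

φ ≈ 6.05 mm/h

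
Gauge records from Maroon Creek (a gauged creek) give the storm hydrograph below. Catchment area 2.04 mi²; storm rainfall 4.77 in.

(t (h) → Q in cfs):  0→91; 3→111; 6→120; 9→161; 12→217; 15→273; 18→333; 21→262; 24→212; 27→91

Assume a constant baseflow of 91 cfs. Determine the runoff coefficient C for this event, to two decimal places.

ΣQ_DR = 961.0 cfs; V = ΣQ_DR·Δt = 1.038 × 10^7 ft³.
Runoff depth d = V / A = 2.190 in.
C = d / P = 2.190 / 4.77 = 0.46.

C ≈ 0.46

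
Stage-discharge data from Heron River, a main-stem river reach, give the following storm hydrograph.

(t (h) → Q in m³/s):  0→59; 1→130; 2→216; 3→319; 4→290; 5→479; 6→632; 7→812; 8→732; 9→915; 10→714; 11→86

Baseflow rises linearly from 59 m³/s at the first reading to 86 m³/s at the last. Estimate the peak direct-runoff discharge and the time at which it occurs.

Subtracting baseflow gives direct-runoff ordinates: 0.00, 68.55, 152.09, 252.64, 221.18, 407.73, 558.27, 735.82, 653.36, 833.91, 630.45, 0.00 m³/s.
The maximum is 833.91 m³/s, occurring at the reading for t = 9 h.

Q_p = 833.91 m³/s at t = 9 h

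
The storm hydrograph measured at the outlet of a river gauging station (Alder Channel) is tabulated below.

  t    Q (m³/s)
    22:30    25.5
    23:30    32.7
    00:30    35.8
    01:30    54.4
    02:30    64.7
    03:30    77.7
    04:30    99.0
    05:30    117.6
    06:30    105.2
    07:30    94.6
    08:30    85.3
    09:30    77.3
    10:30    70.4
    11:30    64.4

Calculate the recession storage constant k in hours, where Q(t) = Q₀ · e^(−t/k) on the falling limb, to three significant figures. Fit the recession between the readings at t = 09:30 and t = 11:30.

On the falling limb, Q drops from 77.3 to 64.4 m³/s between t = 09:30 and t = 11:30 (Δt = 2 h).
k = −Δt / ln(Q₂/Q₁) = −2 / ln(64.4/77.3) = 11.0 h.

k ≈ 11.0 h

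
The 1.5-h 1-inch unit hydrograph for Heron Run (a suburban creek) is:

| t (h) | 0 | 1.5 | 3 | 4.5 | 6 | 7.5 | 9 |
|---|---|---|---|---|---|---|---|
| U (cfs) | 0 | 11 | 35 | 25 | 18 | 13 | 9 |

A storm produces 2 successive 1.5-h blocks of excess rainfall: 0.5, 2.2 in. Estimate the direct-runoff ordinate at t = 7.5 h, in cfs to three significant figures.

By discrete convolution, Q_j = Σ (P_i / 1 in) · U_{j−i}.
At t = 7.5 h (j=5): Q = (0.5/1)·13 + (2.2/1)·18 = 46.1 cfs.

Q ≈ 46.1 cfs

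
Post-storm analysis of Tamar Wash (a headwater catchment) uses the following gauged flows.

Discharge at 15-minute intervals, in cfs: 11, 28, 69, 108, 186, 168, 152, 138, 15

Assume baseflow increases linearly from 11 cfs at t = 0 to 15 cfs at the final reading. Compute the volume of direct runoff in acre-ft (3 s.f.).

Direct-runoff ordinates (Q − Q_b): 0.00, 16.50, 57.00, 95.50, 173.00, 154.50, 138.00, 123.50, 0.00 cfs.
ΣQ_DR = 758.0 cfs.
With Δt = 0.25 h = 900 s, V = ΣQ_DR · Δt = 758.0 × 900 = 6.82 × 10^5 ft³ = 15.7 acre-ft.

V ≈ 15.7 acre-ft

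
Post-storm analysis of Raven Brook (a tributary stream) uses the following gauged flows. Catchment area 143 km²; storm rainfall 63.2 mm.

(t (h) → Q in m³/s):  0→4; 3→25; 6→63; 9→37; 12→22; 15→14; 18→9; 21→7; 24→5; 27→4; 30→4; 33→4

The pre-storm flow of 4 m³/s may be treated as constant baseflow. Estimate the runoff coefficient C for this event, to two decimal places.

C ≈ 0.18

ΣQ_DR = 150.0 m³/s; V = ΣQ_DR·Δt = 1.620 × 10^6 m³.
Runoff depth d = V / A = 11.33 mm.
C = d / P = 11.33 / 63.2 = 0.18.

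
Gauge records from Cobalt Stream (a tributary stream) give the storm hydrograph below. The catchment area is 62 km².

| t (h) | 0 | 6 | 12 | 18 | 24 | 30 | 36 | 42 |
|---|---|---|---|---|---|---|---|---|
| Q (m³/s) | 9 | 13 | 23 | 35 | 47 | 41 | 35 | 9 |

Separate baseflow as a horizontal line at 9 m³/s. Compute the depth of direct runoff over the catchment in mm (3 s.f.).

d ≈ 48.8 mm

Direct runoff: 0.0, 4.0, 14.0, 26.0, 38.0, 32.0, 26.0, 0.0 m³/s; ΣQ_DR = 140.0 m³/s.
V = ΣQ_DR · Δt = 140.0 × 21600 s = 3.024 × 10^6 m³.
Over A = 62 km², depth = V / A = 48.8 mm.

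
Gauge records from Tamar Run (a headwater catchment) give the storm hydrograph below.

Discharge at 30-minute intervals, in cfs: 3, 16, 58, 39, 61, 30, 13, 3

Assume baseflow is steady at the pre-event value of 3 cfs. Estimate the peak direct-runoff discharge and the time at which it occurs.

Q_p = 58.0 cfs at t = 2 h

Subtracting baseflow gives direct-runoff ordinates: 0.0, 13.0, 55.0, 36.0, 58.0, 27.0, 10.0, 0.0 cfs.
The maximum is 58.0 cfs, occurring at the reading for t = 2 h.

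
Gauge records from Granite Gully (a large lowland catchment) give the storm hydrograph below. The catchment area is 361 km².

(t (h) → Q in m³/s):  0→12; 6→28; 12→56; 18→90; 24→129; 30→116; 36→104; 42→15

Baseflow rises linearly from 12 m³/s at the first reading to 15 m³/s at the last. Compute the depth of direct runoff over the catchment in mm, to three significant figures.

Direct runoff: 0.00, 15.57, 43.14, 76.71, 115.29, 101.86, 89.43, 0.00 m³/s; ΣQ_DR = 442.0 m³/s.
V = ΣQ_DR · Δt = 442.0 × 21600 s = 9.547 × 10^6 m³.
Over A = 361 km², depth = V / A = 26.4 mm.

d ≈ 26.4 mm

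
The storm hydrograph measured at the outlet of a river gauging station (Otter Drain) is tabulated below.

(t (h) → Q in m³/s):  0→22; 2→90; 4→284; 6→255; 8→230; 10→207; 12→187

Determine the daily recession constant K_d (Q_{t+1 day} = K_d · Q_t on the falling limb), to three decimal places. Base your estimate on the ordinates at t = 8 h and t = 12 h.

K_d ≈ 0.289

Between t = 8 h and t = 12 h the flow falls from 230 to 187 m³/s over 2×2 h = 4 h.
Per-interval ratio K = (187/230)^(1/2) = 0.9017; K_d = K^(24/2) = 0.289.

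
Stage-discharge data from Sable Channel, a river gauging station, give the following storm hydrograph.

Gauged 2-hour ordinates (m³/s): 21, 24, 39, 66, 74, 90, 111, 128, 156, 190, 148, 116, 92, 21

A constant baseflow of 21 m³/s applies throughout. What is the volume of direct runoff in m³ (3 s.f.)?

Direct-runoff ordinates (Q − Q_b): 0.0, 3.0, 18.0, 45.0, 53.0, 69.0, 90.0, 107.0, 135.0, 169.0, 127.0, 95.0, 71.0, 0.0 m³/s.
ΣQ_DR = 982.0 m³/s.
With Δt = 2 h = 7200 s, V = ΣQ_DR · Δt = 982.0 × 7200 = 7.07 × 10^6 m³.

V ≈ 7.07 × 10^6 m³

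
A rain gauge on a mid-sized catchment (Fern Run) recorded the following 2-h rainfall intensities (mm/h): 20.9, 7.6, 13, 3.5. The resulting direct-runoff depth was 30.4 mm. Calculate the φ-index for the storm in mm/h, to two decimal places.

φ ≈ 9.35 mm/h

Only the 2 blocks with intensity above φ contribute runoff: 20.9, 13 mm/h.
Σ(I−φ)·Δt = d  ⇒  (20.9+13 − 2φ)·2 = 30.4
φ = (33.90 − 30.4/2) / 2 = 9.35 mm/h.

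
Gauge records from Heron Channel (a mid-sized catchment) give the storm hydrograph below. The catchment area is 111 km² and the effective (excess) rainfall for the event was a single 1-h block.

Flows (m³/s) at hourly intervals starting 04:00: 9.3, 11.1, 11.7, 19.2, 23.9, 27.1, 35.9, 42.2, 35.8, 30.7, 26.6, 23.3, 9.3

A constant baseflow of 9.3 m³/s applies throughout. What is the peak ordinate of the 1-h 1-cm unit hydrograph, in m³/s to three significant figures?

U_p ≈ 54.8 m³/s

Direct runoff: 0.0, 1.8, 2.4, 9.9, 14.6, 17.8, 26.6, 32.9, 26.5, 21.4, 17.3, 14.0, 0.0 m³/s; ΣQ_DR = 185.2 m³/s, peak = 32.9 m³/s.
Runoff depth d = ΣQ_DR·Δt / A = 185.2 × 3600 / (111 km²) = 6.006 mm.
The 1-cm UH is the DRH scaled by (10 mm)/d, so U_p = 32.9 × 10/6.006 = 54.8 m³/s.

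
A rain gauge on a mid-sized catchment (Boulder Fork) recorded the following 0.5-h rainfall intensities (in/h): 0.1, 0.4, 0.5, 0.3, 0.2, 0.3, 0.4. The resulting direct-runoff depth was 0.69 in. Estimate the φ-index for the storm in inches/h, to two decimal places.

Only the 6 blocks with intensity above φ contribute runoff: 0.4, 0.5, 0.3, 0.2, 0.3, 0.4 in/h.
Σ(I−φ)·Δt = d  ⇒  (0.4+0.5+0.3+0.2+0.3+0.4 − 6φ)·0.5 = 0.69
φ = (2.100 − 0.69/0.5) / 6 = 0.12 in/h.

φ ≈ 0.12 in/h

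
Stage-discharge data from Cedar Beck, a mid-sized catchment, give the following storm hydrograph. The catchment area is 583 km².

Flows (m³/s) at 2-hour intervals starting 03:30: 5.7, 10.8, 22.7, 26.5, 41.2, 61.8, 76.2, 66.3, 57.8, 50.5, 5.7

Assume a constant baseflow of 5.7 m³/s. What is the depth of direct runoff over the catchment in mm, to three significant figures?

d ≈ 4.48 mm

Direct runoff: 0.0, 5.1, 17.0, 20.8, 35.5, 56.1, 70.5, 60.6, 52.1, 44.8, 0.0 m³/s; ΣQ_DR = 362.5 m³/s.
V = ΣQ_DR · Δt = 362.5 × 7200 s = 2.610 × 10^6 m³.
Over A = 583 km², depth = V / A = 4.48 mm.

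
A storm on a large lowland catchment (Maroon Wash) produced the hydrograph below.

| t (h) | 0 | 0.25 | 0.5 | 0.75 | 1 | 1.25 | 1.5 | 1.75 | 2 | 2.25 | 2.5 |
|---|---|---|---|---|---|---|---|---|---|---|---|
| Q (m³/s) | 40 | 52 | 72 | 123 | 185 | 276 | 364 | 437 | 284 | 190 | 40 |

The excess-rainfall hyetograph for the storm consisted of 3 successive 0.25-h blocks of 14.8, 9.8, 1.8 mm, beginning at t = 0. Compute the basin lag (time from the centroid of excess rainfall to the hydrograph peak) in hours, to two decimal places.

t_L ≈ 1.50 h

Centroid of excess rainfall: t_c = Σ P_i·t̄_i / ΣP_i = 0.2519 h (block centres at 0.125, 0.375, 0.625 h).
Hydrograph peak occurs at t = 1.75 h, so basin lag t_L = 1.75 − 0.2519 = 1.50 h.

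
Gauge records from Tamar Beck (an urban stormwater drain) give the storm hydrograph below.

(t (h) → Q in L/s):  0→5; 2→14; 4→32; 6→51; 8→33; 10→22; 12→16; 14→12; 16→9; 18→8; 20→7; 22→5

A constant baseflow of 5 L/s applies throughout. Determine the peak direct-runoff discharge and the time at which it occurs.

Q_p = 46.0 L/s at t = 6 h

Subtracting baseflow gives direct-runoff ordinates: 0.0, 9.0, 27.0, 46.0, 28.0, 17.0, 11.0, 7.0, 4.0, 3.0, 2.0, 0.0 L/s.
The maximum is 46.0 L/s, occurring at the reading for t = 6 h.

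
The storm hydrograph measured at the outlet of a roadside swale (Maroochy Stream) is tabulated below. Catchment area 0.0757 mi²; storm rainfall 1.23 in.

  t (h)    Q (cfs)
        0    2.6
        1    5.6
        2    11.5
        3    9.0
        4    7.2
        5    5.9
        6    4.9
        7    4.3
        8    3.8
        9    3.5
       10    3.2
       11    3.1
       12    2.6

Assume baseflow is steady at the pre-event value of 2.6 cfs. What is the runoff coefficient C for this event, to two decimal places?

C ≈ 0.56

ΣQ_DR = 33.40 cfs; V = ΣQ_DR·Δt = 1.202 × 10^5 ft³.
Runoff depth d = V / A = 0.6837 in.
C = d / P = 0.6837 / 1.23 = 0.56.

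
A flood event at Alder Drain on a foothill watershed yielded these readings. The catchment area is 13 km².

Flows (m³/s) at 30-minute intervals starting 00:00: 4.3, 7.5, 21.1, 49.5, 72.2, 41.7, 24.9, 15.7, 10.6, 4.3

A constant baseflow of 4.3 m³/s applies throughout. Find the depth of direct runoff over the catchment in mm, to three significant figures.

Direct runoff: 0.0, 3.2, 16.8, 45.2, 67.9, 37.4, 20.6, 11.4, 6.3, 0.0 m³/s; ΣQ_DR = 208.8 m³/s.
V = ΣQ_DR · Δt = 208.8 × 1800 s = 3.758 × 10^5 m³.
Over A = 13 km², depth = V / A = 28.9 mm.

d ≈ 28.9 mm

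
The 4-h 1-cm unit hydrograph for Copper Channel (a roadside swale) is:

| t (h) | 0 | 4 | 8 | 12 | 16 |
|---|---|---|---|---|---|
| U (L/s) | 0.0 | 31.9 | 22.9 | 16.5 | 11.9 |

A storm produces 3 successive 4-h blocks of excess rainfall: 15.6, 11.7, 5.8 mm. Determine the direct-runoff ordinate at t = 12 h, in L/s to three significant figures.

Q ≈ 71.0 L/s

By discrete convolution, Q_j = Σ (P_i / 10 mm) · U_{j−i}.
At t = 12 h (j=3): Q = (15.6/10)·16.5 + (11.7/10)·22.9 + (5.8/10)·31.9 = 71.0 L/s.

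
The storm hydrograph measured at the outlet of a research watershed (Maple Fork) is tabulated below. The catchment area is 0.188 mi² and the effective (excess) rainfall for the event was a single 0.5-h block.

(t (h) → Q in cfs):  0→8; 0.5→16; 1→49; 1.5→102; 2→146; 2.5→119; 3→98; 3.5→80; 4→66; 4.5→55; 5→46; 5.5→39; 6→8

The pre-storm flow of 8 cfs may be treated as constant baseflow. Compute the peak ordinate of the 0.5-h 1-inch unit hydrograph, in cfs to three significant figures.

Direct runoff: 0.0, 8.0, 41.0, 94.0, 138.0, 111.0, 90.0, 72.0, 58.0, 47.0, 38.0, 31.0, 0.0 cfs; ΣQ_DR = 728.0 cfs, peak = 138.0 cfs.
Runoff depth d = ΣQ_DR·Δt / A = 728.0 × 1800 / (0.188 mi²) = 3.000 in.
The 1-inch UH is the DRH scaled by (1 in)/d, so U_p = 138.0 × 1/3.000 = 46.0 cfs.

U_p ≈ 46.0 cfs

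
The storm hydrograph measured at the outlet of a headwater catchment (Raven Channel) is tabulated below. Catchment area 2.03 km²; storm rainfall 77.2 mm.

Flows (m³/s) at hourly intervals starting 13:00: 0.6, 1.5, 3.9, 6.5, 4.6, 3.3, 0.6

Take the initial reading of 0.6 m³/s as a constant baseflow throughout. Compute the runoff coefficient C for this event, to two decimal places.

C ≈ 0.39

ΣQ_DR = 16.80 m³/s; V = ΣQ_DR·Δt = 60480 m³.
Runoff depth d = V / A = 29.79 mm.
C = d / P = 29.79 / 77.2 = 0.39.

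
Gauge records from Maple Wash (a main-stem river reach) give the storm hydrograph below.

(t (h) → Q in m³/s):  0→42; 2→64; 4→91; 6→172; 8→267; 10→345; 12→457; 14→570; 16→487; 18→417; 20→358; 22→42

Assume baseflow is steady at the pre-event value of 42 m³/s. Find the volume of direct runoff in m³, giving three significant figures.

V ≈ 2.02 × 10^7 m³

Direct-runoff ordinates (Q − Q_b): 0.0, 22.0, 49.0, 130.0, 225.0, 303.0, 415.0, 528.0, 445.0, 375.0, 316.0, 0.0 m³/s.
ΣQ_DR = 2808 m³/s.
With Δt = 2 h = 7200 s, V = ΣQ_DR · Δt = 2808 × 7200 = 2.02 × 10^7 m³.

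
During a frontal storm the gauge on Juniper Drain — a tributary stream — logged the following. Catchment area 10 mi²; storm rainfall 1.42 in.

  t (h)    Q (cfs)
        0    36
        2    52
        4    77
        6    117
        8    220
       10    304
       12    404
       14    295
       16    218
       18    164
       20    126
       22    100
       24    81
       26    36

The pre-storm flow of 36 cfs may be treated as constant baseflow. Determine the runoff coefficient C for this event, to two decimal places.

C ≈ 0.38

ΣQ_DR = 1726 cfs; V = ΣQ_DR·Δt = 1.243 × 10^7 ft³.
Runoff depth d = V / A = 0.5349 in.
C = d / P = 0.5349 / 1.42 = 0.38.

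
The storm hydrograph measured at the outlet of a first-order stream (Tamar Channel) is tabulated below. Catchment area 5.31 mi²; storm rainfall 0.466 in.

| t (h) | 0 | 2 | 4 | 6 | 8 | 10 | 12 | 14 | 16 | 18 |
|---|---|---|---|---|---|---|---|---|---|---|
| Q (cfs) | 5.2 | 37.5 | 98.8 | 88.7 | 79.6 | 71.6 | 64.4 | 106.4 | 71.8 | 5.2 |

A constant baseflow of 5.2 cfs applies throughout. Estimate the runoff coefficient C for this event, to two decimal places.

C ≈ 0.72

ΣQ_DR = 577.2 cfs; V = ΣQ_DR·Δt = 4.156 × 10^6 ft³.
Runoff depth d = V / A = 0.3369 in.
C = d / P = 0.3369 / 0.466 = 0.72.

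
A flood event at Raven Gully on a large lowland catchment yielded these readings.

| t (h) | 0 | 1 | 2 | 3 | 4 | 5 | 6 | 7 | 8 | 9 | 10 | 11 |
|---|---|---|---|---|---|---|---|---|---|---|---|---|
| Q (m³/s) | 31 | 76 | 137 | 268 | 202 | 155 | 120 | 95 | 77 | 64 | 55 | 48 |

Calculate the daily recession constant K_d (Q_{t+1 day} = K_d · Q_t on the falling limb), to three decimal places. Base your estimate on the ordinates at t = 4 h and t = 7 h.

Between t = 4 h and t = 7 h the flow falls from 202 to 95 m³/s over 3×1 h = 3 h.
Per-interval ratio K = (95/202)^(1/3) = 0.7777; K_d = K^(24/1) = 0.002.

K_d ≈ 0.002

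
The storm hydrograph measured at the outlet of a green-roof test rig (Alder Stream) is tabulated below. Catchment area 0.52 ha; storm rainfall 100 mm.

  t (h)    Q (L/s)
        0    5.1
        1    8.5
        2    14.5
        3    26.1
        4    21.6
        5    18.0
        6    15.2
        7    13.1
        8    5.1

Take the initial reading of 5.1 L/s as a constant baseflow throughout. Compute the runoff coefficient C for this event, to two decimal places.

C ≈ 0.56

ΣQ_DR = 81.30 L/s; V = ΣQ_DR·Δt = 2.927 × 10^5 L.
Runoff depth d = V / A = 56.28 mm.
C = d / P = 56.28 / 100 = 0.56.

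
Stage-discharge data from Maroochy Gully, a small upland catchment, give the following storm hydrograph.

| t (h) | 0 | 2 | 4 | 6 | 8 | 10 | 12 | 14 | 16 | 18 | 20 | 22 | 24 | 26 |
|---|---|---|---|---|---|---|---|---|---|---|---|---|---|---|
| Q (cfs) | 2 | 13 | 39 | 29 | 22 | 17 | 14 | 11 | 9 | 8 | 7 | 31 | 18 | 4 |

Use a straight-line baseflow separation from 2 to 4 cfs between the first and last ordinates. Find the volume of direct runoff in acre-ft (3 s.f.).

Direct-runoff ordinates (Q − Q_b): 0.00, 10.85, 36.69, 26.54, 19.38, 14.23, 11.08, 7.92, 5.77, 4.62, 3.46, 27.31, 14.15, 0.00 cfs.
ΣQ_DR = 182.0 cfs.
With Δt = 2 h = 7200 s, V = ΣQ_DR · Δt = 182.0 × 7200 = 1.31 × 10^6 ft³ = 30.1 acre-ft.

V ≈ 30.1 acre-ft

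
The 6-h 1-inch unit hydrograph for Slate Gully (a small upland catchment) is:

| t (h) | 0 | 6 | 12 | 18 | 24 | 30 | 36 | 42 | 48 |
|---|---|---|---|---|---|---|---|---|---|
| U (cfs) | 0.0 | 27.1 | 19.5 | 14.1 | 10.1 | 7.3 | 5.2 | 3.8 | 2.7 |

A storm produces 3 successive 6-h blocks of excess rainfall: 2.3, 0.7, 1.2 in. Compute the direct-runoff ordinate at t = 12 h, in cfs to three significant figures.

Q ≈ 63.8 cfs

By discrete convolution, Q_j = Σ (P_i / 1 in) · U_{j−i}.
At t = 12 h (j=2): Q = (2.3/1)·19.5 + (0.7/1)·27.1 + (1.2/1)·0.0 = 63.8 cfs.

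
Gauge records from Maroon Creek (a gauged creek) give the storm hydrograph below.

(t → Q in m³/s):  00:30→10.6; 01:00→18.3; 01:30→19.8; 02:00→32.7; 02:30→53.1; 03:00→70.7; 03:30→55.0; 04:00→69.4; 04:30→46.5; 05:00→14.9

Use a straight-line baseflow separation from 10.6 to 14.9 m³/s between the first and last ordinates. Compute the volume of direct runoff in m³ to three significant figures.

V ≈ 4.74 × 10^5 m³

Direct-runoff ordinates (Q − Q_b): 0.00, 7.22, 8.24, 20.67, 40.59, 57.71, 41.53, 55.46, 32.08, 0.00 m³/s.
ΣQ_DR = 263.5 m³/s.
With Δt = 0.5 h = 1800 s, V = ΣQ_DR · Δt = 263.5 × 1800 = 4.74 × 10^5 m³.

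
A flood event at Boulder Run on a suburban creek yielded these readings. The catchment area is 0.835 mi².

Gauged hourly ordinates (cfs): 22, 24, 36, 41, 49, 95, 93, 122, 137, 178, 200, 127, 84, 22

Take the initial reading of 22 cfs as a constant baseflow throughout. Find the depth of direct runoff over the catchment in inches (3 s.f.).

d ≈ 1.71 in

Direct runoff: 0.0, 2.0, 14.0, 19.0, 27.0, 73.0, 71.0, 100.0, 115.0, 156.0, 178.0, 105.0, 62.0, 0.0 cfs; ΣQ_DR = 922.0 cfs.
V = ΣQ_DR · Δt = 922.0 × 3600 s = 3.319 × 10^6 ft³.
Over A = 0.835 mi², depth = V / A = 1.71 in.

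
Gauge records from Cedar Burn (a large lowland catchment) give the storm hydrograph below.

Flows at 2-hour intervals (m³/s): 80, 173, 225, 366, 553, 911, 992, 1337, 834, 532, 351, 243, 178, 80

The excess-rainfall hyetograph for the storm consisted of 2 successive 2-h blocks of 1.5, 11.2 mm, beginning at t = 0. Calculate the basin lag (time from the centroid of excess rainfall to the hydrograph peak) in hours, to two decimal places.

Centroid of excess rainfall: t_c = Σ P_i·t̄_i / ΣP_i = 2.7638 h (block centres at 1, 3 h).
Hydrograph peak occurs at t = 14 h, so basin lag t_L = 14 − 2.7638 = 11.24 h.

t_L ≈ 11.24 h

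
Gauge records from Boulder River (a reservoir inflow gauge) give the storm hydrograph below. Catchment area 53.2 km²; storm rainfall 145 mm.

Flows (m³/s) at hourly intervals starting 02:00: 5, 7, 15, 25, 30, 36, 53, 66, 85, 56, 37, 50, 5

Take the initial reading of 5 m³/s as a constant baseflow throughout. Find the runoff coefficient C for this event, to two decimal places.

C ≈ 0.19

ΣQ_DR = 405.0 m³/s; V = ΣQ_DR·Δt = 1.458 × 10^6 m³.
Runoff depth d = V / A = 27.41 mm.
C = d / P = 27.41 / 145 = 0.19.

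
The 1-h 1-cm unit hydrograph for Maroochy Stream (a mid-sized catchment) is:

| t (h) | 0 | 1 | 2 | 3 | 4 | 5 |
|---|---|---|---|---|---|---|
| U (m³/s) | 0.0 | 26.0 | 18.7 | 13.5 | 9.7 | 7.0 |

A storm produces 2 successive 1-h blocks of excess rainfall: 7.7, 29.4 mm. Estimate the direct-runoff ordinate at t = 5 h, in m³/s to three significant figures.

Q ≈ 33.9 m³/s

By discrete convolution, Q_j = Σ (P_i / 10 mm) · U_{j−i}.
At t = 5 h (j=5): Q = (7.7/10)·7.0 + (29.4/10)·9.7 = 33.9 m³/s.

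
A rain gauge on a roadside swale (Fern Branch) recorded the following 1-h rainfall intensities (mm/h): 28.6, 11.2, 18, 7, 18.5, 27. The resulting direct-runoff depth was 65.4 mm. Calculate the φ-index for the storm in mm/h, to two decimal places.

φ ≈ 7.58 mm/h

Only the 5 blocks with intensity above φ contribute runoff: 28.6, 11.2, 18, 18.5, 27 mm/h.
Σ(I−φ)·Δt = d  ⇒  (28.6+11.2+18+18.5+27 − 5φ)·1 = 65.4
φ = (103.3 − 65.4/1) / 5 = 7.58 mm/h.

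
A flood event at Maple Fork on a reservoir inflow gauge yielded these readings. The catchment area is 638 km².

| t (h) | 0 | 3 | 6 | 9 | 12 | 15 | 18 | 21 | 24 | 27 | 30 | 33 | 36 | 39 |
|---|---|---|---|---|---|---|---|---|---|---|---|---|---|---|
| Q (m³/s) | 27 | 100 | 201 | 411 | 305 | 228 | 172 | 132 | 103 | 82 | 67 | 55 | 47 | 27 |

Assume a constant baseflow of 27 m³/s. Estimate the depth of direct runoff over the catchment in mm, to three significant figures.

d ≈ 26.7 mm

Direct runoff: 0.0, 73.0, 174.0, 384.0, 278.0, 201.0, 145.0, 105.0, 76.0, 55.0, 40.0, 28.0, 20.0, 0.0 m³/s; ΣQ_DR = 1579 m³/s.
V = ΣQ_DR · Δt = 1579 × 10800 s = 1.705 × 10^7 m³.
Over A = 638 km², depth = V / A = 26.7 mm.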